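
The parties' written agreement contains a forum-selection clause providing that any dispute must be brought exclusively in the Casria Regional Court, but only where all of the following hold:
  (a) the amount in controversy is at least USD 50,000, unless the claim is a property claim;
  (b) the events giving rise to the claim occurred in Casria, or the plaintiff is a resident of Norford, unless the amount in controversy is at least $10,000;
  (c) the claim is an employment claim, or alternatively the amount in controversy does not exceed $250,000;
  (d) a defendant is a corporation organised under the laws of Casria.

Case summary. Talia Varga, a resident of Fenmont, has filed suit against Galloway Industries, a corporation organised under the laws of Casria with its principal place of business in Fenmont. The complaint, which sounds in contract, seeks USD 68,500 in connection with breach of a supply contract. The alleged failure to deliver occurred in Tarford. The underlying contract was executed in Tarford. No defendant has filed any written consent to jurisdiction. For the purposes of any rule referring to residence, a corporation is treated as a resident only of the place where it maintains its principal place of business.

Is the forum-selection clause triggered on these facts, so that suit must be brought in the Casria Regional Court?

The Casria Regional Court:
  (a) The amount in controversy is 68,500 dollars, which meets the USD 50,000 floor. Met.
  (b) The operative events occurred in Tarford, not Casria; the plaintiff resides in Fenmont, not Norford — every alternative fails. The proviso rescues it, though: the amount in controversy is $68,500, which meets the 10,000 dollars floor. Satisfied.
  (c) The amount in controversy is 68,500 dollars, within the $250,000 ceiling, so this disjunct is met. Condition met.
  (d) Galloway Industries is organised under the laws of Casria. Condition met.
  → The clause applies.

Yes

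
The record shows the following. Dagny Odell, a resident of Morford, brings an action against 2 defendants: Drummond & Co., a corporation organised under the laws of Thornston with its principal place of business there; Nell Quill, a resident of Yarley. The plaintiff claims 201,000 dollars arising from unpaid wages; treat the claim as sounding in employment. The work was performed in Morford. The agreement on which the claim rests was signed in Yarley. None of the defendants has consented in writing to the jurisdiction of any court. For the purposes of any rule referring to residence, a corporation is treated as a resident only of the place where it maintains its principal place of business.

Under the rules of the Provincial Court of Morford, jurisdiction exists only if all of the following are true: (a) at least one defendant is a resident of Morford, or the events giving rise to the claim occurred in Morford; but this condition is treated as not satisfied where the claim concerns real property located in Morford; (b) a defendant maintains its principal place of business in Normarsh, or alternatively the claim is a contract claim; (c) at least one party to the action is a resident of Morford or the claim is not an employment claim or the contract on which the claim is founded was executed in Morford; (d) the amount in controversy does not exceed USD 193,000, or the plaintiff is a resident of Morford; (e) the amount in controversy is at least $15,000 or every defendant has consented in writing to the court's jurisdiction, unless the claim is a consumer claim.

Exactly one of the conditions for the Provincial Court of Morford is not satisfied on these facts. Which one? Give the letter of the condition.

(b)

The Provincial Court of Morford:
  (a) The operative events occurred in Morford — that alternative is enough. The carve-out does not apply: the claim does not concern real property. Condition met.
  (b) The corporate defendant(s) have their principal place of business in Thornston, not Normarsh; the claim is an employment claim, not a contract claim — every alternative fails. Not satisfied.
  (c) Dagny Odell resides in Morford — that alternative is enough. Met.
  (d) The plaintiff resides in Morford, so this disjunct is met. Met.
  (e) The amount in controversy is $201,000, which meets the 15,000 dollars floor, so one alternative holds. Satisfied.
Only condition (b) fails.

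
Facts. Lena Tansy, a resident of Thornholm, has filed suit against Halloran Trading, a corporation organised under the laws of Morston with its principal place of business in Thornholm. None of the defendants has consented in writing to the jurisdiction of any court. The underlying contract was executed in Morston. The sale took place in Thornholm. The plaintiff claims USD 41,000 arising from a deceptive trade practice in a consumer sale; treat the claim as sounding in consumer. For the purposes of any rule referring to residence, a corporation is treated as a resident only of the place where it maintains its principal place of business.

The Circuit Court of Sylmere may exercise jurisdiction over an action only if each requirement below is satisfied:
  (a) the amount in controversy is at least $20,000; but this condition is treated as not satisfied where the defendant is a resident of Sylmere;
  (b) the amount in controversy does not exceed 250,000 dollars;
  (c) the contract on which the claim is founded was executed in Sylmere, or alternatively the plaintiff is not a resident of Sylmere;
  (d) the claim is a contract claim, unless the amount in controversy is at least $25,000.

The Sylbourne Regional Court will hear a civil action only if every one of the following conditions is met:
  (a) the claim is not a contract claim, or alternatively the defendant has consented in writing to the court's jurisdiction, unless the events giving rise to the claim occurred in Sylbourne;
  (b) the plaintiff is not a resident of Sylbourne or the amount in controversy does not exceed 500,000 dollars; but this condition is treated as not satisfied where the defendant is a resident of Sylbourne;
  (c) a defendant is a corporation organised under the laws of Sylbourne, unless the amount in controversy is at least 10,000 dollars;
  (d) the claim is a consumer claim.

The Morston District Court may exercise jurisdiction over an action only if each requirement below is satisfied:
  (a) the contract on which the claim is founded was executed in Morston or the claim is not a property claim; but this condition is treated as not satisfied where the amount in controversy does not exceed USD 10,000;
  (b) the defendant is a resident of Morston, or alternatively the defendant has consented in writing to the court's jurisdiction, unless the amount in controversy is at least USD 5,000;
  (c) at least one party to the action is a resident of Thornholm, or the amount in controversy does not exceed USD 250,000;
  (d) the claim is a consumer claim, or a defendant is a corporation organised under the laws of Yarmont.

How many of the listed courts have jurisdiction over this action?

The Circuit Court of Sylmere:
  (a) The amount in controversy is USD 41,000, which meets the 20,000 dollars floor. The exception is not triggered, since the defendant resides in Thornholm, not Sylmere. Met.
  (b) The amount in controversy is USD 41,000, within the $250,000 ceiling. Met.
  (c) The plaintiff resides in Thornholm, which is not Sylmere, so one alternative holds. Condition met.
  (d) The claim is a consumer claim, not a contract claim. But the amount in controversy is $41,000, which meets the $25,000 floor, and the 'unless' clause therefore excuses the requirement. Satisfied.
  → The court has jurisdiction.
The Sylbourne Regional Court:
  (a) The claim is a consumer claim, not a contract claim — that alternative is enough. Satisfied.
  (b) The plaintiff resides in Thornholm, which is not Sylbourne — that alternative is enough. The carve-out does not apply: the defendant resides in Thornholm, not Sylbourne. Satisfied.
  (c) The corporate defendant(s) are organised in Morston, not Sylbourne. The proviso rescues it, though: the amount in controversy is $41,000, which meets the $10,000 floor. Satisfied.
  (d) The claim is a consumer claim. Condition met.
  → The court has jurisdiction.
The Morston District Court:
  (a) The contract was executed in Morston, which satisfies one of the alternatives. The exception is not triggered, since the amount in controversy is 41,000 dollars, above the $10,000 ceiling. Condition met.
  (b) The defendant resides in Thornholm, not Morston; no such written consent has been filed — no alternative holds. But the amount in controversy is 41,000 dollars, which meets the $5,000 floor, and the 'unless' clause therefore excuses the requirement. Condition met.
  (c) Lena Tansy resides in Thornholm, so this disjunct is met. Condition met.
  (d) The claim is a consumer claim, so this disjunct is met. Satisfied.
  → The court has jurisdiction.
Courts with jurisdiction: the Circuit Court of Sylmere, the Sylbourne Regional Court, the Morston District Court — 3 in total.

3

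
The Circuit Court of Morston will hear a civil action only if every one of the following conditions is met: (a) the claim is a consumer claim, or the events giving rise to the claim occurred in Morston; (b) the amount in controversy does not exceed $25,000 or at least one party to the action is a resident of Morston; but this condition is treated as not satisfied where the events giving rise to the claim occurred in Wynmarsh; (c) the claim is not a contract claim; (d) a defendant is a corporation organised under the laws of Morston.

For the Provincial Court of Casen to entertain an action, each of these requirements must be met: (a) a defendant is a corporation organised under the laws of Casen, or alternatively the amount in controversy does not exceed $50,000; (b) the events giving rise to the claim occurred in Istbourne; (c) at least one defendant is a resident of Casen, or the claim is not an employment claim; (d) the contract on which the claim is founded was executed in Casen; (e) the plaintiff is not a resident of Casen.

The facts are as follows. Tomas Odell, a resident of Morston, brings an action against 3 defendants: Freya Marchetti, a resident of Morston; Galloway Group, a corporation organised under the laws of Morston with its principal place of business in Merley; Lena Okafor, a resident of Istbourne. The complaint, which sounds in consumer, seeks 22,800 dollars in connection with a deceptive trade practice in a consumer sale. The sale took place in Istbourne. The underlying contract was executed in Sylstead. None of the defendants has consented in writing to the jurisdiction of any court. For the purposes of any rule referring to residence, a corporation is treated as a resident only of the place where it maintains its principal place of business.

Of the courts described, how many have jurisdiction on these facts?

1

The Circuit Court of Morston:
  (a) The claim is a consumer claim, so this disjunct is met. Met.
  (b) The amount in controversy is $22,800, within the USD 25,000 ceiling, so this disjunct is met. And the carve-out is inapplicable — the operative events occurred in Istbourne, not Wynmarsh. Satisfied.
  (c) The claim is a consumer claim, not a contract claim. Satisfied.
  (d) Galloway Group is organised under the laws of Morston. Satisfied.
  → All conditions met; jurisdiction exists.
The Provincial Court of Casen:
  (a) The amount in controversy is 22,800 dollars, within the $50,000 ceiling, so this disjunct is met. Satisfied.
  (b) The operative events occurred in Istbourne. Condition met.
  (c) The claim is a consumer claim, not an employment claim, so this disjunct is met. Satisfied.
  (d) The contract was executed in Sylstead, not Casen. Not satisfied.
  (e) The plaintiff resides in Morston, which is not Casen. Condition met.
  → The court lacks jurisdiction.
Courts with jurisdiction: the Circuit Court of Morston — 1 in total.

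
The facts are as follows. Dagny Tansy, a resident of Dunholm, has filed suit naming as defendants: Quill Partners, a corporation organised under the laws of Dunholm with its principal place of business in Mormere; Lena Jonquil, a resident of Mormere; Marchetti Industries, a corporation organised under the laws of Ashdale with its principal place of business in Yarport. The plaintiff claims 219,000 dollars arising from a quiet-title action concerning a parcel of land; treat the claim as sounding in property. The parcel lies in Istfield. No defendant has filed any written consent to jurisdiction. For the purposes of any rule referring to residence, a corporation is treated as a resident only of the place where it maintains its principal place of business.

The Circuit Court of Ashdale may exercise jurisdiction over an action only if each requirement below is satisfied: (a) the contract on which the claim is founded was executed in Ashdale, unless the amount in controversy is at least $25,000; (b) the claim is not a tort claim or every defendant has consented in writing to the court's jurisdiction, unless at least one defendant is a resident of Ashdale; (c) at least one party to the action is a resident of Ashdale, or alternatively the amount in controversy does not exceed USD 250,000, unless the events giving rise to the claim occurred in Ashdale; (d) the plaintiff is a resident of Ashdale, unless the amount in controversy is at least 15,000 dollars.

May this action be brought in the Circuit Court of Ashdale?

Yes

The Circuit Court of Ashdale:
  (a) No contract (and hence no place of execution) is alleged. The proviso rescues it, though: the amount in controversy is 219,000 dollars, which meets the $25,000 floor. Met.
  (b) The claim is a property claim, not a tort claim, so this disjunct is met. Satisfied.
  (c) The amount in controversy is $219,000, within the 250,000 dollars ceiling — that alternative is enough. Satisfied.
  (d) The plaintiff resides in Dunholm, not Ashdale. The proviso rescues it, though: the amount in controversy is USD 219,000, which meets the USD 15,000 floor. Condition met.
  → Every requirement is satisfied — jurisdiction.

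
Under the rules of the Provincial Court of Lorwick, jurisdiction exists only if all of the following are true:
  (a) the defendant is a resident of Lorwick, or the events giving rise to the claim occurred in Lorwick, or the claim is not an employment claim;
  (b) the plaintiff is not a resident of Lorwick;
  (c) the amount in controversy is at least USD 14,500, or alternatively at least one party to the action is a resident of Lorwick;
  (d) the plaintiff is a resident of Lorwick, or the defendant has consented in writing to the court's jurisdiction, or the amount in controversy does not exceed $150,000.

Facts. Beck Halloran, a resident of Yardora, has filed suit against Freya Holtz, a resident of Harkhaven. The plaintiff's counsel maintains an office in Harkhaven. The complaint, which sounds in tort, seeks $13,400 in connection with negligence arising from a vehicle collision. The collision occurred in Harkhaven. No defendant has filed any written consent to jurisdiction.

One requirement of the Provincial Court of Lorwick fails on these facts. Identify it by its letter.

(c)

The Provincial Court of Lorwick:
  (a) The claim is a tort claim, not an employment claim, which satisfies one of the alternatives. Condition met.
  (b) The plaintiff resides in Yardora, which is not Lorwick. Satisfied.
  (c) The amount in controversy is USD 13,400, below the $14,500 floor; no party resides in Lorwick — every alternative fails. Condition not met.
  (d) The amount in controversy is 13,400 dollars, within the 150,000 dollars ceiling, which satisfies one of the alternatives. Condition met.
Only condition (c) fails.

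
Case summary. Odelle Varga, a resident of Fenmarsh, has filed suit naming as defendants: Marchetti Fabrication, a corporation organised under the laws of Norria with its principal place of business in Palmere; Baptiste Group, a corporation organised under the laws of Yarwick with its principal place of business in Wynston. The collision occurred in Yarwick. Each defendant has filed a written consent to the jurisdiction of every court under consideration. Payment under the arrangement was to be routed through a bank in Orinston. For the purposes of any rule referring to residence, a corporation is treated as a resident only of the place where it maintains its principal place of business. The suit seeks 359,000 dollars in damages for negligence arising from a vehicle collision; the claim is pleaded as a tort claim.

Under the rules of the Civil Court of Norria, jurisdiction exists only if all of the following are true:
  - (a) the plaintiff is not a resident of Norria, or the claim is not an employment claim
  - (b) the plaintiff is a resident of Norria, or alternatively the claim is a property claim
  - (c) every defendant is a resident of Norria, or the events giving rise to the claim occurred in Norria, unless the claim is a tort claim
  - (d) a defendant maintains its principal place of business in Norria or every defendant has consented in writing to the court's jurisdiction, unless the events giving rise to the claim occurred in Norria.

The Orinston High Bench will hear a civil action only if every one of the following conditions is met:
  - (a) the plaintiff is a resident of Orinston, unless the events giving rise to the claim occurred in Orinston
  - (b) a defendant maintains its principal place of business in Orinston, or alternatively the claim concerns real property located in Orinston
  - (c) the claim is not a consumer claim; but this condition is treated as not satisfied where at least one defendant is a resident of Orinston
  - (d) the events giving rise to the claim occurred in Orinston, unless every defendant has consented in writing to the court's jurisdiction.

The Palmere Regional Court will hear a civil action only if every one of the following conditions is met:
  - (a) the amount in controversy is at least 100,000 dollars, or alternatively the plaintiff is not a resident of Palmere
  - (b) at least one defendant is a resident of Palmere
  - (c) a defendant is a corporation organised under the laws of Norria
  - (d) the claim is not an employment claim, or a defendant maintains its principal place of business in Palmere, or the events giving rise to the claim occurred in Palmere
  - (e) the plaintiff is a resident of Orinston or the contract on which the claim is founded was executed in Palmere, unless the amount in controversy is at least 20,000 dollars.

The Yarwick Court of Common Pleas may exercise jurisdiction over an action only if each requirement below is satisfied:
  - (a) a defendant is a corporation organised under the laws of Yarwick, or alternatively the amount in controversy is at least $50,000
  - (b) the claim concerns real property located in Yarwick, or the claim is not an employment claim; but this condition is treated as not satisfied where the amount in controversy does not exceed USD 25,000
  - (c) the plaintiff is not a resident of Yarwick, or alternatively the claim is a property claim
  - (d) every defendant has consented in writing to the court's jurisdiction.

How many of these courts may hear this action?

2

The Civil Court of Norria:
  (a) The plaintiff resides in Fenmarsh, which is not Norria, so one alternative holds. Condition met.
  (b) The plaintiff resides in Fenmarsh, not Norria; the claim is a tort claim, not a property claim — every alternative fails. Not satisfied.
  (c) The defendants reside as follows — Marchetti Fabrication in Palmere, Baptiste Group in Wynston — not all in Norria; the operative events occurred in Yarwick, not Norria — none of the alternatives is met. But the claim is a tort claim, and the 'unless' clause therefore excuses the requirement. Condition met.
  (d) Every defendant has filed written consent — that alternative is enough. Condition met.
  → Not every requirement is met — no jurisdiction.
The Orinston High Bench:
  (a) The plaintiff resides in Fenmarsh, not Orinston. And the operative events occurred in Yarwick, not Orinston, so the proviso does not save it. Not satisfied.
  (b) The corporate defendant(s) have their principal place of business in Palmere, Wynston, not Orinston; the claim does not concern real property — every alternative fails. Not met.
  (c) The claim is a tort claim, not a consumer claim. The carve-out does not apply: no defendant resides in Orinston (they reside in Palmere, Wynston). Met.
  (d) The operative events occurred in Yarwick, not Orinston. However, every defendant has filed written consent, so the 'unless' proviso supplies this condition. Satisfied.
  → The court lacks jurisdiction.
The Palmere Regional Court:
  (a) The amount in controversy is $359,000, which meets the USD 100,000 floor — that alternative is enough. Met.
  (b) Marchetti Fabrication resides in Palmere. Satisfied.
  (c) Marchetti Fabrication is organised under the laws of Norria. Met.
  (d) The claim is a tort claim, not an employment claim — that alternative is enough. Met.
  (e) The plaintiff resides in Fenmarsh, not Orinston; no contract (and hence no place of execution) is alleged — every alternative fails. However, the amount in controversy is $359,000, which meets the 20,000 dollars floor, so the 'unless' proviso supplies this condition. Met.
  → Jurisdiction lies.
The Yarwick Court of Common Pleas:
  (a) Baptiste Group is organised under the laws of Yarwick, so one alternative holds. Met.
  (b) The claim is a tort claim, not an employment claim, so this disjunct is met. The carve-out does not apply: the amount in controversy is USD 359,000, above the $25,000 ceiling. Met.
  (c) The plaintiff resides in Fenmarsh, which is not Yarwick, so this disjunct is met. Satisfied.
  (d) Every defendant has filed written consent. Met.
  → Every requirement is satisfied — jurisdiction.
Courts with jurisdiction: the Palmere Regional Court, the Yarwick Court of Common Pleas — 2 in total.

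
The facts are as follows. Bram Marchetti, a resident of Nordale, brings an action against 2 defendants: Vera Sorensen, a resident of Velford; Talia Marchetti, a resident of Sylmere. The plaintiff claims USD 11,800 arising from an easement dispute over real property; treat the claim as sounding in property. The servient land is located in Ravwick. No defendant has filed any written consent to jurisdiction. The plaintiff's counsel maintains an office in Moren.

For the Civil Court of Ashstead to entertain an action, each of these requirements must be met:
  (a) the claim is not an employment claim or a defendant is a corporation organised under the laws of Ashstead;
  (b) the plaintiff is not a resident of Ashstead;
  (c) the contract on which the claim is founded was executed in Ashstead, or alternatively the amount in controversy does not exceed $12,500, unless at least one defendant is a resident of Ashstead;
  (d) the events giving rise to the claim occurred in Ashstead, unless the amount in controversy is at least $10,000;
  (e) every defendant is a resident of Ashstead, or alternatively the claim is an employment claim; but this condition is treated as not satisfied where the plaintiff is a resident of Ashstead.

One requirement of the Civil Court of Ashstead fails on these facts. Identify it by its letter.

The Civil Court of Ashstead:
  (a) The claim is a property claim, not an employment claim, so one alternative holds. Satisfied.
  (b) The plaintiff resides in Nordale, which is not Ashstead. Met.
  (c) The amount in controversy is $11,800, within the 12,500 dollars ceiling — that alternative is enough. Met.
  (d) The operative events occurred in Ravwick, not Ashstead. But the amount in controversy is 11,800 dollars, which meets the USD 10,000 floor, and the 'unless' clause therefore excuses the requirement. Condition met.
  (e) The defendants reside as follows — Vera Sorensen in Velford, Talia Marchetti in Sylmere — not all in Ashstead; the claim is a property claim, not an employment claim — no alternative holds. Condition not met.
Only condition (e) fails.

(e)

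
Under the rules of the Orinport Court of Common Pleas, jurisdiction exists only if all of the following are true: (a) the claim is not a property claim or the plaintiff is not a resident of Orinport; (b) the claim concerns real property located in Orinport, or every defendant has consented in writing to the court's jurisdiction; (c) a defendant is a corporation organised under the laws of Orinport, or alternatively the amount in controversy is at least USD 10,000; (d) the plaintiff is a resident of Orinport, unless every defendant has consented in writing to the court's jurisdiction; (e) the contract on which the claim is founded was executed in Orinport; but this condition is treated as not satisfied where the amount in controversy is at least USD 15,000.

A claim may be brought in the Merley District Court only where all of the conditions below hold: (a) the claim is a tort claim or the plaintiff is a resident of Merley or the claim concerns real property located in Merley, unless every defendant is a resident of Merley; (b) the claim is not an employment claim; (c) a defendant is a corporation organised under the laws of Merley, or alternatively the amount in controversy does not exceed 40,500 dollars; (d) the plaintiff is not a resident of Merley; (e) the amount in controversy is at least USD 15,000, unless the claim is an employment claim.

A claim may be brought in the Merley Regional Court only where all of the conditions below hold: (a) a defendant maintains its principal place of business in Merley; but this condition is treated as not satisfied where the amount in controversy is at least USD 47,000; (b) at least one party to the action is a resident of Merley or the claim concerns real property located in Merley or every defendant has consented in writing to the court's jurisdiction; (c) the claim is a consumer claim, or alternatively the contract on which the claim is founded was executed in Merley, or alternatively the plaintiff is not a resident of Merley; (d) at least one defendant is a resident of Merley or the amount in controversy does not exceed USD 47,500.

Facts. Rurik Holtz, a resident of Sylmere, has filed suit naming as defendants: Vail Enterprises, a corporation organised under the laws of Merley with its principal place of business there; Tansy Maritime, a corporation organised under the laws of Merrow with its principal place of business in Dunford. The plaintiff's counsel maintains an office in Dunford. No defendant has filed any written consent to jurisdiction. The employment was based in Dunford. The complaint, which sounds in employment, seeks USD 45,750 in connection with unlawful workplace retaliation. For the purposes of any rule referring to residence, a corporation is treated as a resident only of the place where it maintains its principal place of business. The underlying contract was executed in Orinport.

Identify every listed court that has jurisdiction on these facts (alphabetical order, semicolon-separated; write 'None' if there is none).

The Orinport Court of Common Pleas:
  (a) The claim is an employment claim, not a property claim, which satisfies one of the alternatives. Satisfied.
  (b) The claim does not concern real property; no such written consent has been filed — none of the alternatives is met. Condition not met.
  (c) The amount in controversy is USD 45,750, which meets the 10,000 dollars floor, so one alternative holds. Satisfied.
  (d) The plaintiff resides in Sylmere, not Orinport. Nor does the 'unless' clause help: no such written consent has been filed. Fails.
  (e) The contract was executed in Orinport. However, the amount in controversy is 45,750 dollars, which meets the USD 15,000 floor, which falls within the stated exception and so defeats the condition. Not met.
  → Not every requirement is met — no jurisdiction.
The Merley District Court:
  (a) The claim is an employment claim, not a tort claim; the plaintiff resides in Sylmere, not Merley; the claim does not concern real property — every alternative fails. And the defendants reside as follows — Vail Enterprises in Merley, Tansy Maritime in Dunford — not all in Merley, so the proviso does not save it. Not met.
  (b) The claim is an employment claim. Fails.
  (c) Vail Enterprises is organised under the laws of Merley, which satisfies one of the alternatives. Condition met.
  (d) The plaintiff resides in Sylmere, which is not Merley. Condition met.
  (e) The amount in controversy is $45,750, which meets the 15,000 dollars floor. Met.
  → No jurisdiction.
The Merley Regional Court:
  (a) Vail Enterprises has its principal place of business in Merley. And the carve-out is inapplicable — the amount in controversy is $45,750, below the $47,000 floor. Satisfied.
  (b) Vail Enterprises resides in Merley — that alternative is enough. Condition met.
  (c) The plaintiff resides in Sylmere, which is not Merley — that alternative is enough. Met.
  (d) Vail Enterprises resides in Merley, which satisfies one of the alternatives. Met.
  → The court has jurisdiction.

the Merley Regional Court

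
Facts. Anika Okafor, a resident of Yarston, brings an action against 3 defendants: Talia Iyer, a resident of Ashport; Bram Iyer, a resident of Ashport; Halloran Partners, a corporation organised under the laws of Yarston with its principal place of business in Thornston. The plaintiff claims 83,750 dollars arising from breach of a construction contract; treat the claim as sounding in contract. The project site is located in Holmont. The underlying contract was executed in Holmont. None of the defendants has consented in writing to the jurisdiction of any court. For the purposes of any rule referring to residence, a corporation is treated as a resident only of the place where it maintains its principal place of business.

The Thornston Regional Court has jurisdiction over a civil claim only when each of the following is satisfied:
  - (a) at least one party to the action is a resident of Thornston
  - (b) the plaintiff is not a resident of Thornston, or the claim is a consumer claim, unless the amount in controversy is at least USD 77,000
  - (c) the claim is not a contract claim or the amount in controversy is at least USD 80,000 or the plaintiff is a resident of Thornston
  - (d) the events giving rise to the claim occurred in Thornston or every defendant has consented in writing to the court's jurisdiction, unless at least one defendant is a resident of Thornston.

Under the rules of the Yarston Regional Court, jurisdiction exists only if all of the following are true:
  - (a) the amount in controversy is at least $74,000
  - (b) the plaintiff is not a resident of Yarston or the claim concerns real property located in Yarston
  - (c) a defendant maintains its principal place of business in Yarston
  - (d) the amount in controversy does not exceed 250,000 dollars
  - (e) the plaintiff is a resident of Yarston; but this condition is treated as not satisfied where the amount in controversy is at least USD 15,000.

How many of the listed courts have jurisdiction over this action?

The Thornston Regional Court:
  (a) Halloran Partners resides in Thornston. Met.
  (b) The plaintiff resides in Yarston, which is not Thornston — that alternative is enough. Condition met.
  (c) The amount in controversy is 83,750 dollars, which meets the USD 80,000 floor, so one alternative holds. Satisfied.
  (d) The operative events occurred in Holmont, not Thornston; no such written consent has been filed — every alternative fails. But Halloran Partners resides in Thornston, and the 'unless' clause therefore excuses the requirement. Met.
  → All conditions met; jurisdiction exists.
The Yarston Regional Court:
  (a) The amount in controversy is $83,750, which meets the USD 74,000 floor. Condition met.
  (b) The plaintiff resides in Yarston; the claim does not concern real property — every alternative fails. Condition not met.
  (c) The corporate defendant(s) have their principal place of business in Thornston, not Yarston. Not met.
  (d) The amount in controversy is 83,750 dollars, within the $250,000 ceiling. Condition met.
  (e) The plaintiff resides in Yarston. However, the amount in controversy is 83,750 dollars, which meets the $15,000 floor, which falls within the stated exception and so defeats the condition. Condition not met.
  → The court lacks jurisdiction.
Courts with jurisdiction: the Thornston Regional Court — 1 in total.

1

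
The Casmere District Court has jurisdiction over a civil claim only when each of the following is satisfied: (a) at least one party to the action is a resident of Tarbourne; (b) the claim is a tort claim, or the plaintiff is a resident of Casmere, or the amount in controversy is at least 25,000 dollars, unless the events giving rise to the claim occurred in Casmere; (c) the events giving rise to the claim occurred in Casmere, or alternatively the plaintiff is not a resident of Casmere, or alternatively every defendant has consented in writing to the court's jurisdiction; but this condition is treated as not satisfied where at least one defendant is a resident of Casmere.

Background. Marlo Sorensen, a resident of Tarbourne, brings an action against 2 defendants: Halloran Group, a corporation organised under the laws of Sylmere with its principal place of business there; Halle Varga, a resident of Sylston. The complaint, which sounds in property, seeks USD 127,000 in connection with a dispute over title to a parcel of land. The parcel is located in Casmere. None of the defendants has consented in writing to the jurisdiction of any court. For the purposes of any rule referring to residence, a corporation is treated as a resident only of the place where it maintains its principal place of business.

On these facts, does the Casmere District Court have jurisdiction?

Yes

The Casmere District Court:
  (a) Marlo Sorensen resides in Tarbourne. Condition met.
  (b) The amount in controversy is 127,000 dollars, which meets the 25,000 dollars floor — that alternative is enough. Satisfied.
  (c) The operative events occurred in Casmere — that alternative is enough. The exception is not triggered, since no defendant resides in Casmere (they reside in Sylmere, Sylston). Met.
  → Every requirement is satisfied — jurisdiction.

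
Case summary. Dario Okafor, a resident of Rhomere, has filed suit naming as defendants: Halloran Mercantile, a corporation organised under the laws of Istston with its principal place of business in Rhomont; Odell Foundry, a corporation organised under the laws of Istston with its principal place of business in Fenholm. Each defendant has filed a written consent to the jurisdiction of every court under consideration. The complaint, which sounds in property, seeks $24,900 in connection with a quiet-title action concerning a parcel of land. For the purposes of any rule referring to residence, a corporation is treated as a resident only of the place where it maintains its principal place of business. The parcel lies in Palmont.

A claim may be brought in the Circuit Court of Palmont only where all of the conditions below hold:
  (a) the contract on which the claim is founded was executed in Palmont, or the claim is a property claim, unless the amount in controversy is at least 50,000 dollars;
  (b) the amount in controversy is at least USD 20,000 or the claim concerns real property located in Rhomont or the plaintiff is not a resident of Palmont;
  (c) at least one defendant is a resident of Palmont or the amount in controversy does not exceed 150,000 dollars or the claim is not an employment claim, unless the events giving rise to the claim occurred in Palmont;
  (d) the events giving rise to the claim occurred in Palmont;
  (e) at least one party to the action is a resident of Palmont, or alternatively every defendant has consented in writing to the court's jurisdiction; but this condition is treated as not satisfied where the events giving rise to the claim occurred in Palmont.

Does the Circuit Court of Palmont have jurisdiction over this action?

The Circuit Court of Palmont:
  (a) The claim is a property claim, so this disjunct is met. Satisfied.
  (b) The amount in controversy is $24,900, which meets the 20,000 dollars floor, so one alternative holds. Condition met.
  (c) The amount in controversy is $24,900, within the USD 150,000 ceiling, which satisfies one of the alternatives. Met.
  (d) The operative events occurred in Palmont. Condition met.
  (e) Every defendant has filed written consent — that alternative is enough. But the operative events occurred in Palmont, triggering the carve-out and defeating this condition. Condition not met.
  → The court lacks jurisdiction.

No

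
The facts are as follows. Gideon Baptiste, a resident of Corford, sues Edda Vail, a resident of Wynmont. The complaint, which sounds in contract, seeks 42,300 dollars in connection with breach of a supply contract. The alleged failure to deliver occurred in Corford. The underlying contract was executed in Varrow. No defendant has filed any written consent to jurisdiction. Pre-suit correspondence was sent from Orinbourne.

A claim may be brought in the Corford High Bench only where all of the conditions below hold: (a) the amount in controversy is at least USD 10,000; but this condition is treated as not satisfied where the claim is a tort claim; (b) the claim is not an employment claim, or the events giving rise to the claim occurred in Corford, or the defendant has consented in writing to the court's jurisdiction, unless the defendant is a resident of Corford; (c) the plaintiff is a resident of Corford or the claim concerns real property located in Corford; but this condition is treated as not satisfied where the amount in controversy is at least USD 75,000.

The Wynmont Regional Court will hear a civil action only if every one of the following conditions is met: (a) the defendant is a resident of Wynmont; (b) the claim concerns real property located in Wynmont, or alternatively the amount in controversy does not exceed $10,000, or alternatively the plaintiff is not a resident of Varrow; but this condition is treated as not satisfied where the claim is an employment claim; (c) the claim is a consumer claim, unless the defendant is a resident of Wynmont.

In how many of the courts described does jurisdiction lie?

The Corford High Bench:
  (a) The amount in controversy is 42,300 dollars, which meets the $10,000 floor. The exception is not triggered, since the claim is a contract claim, not a tort claim. Met.
  (b) The claim is a contract claim, not an employment claim — that alternative is enough. Satisfied.
  (c) The plaintiff resides in Corford, which satisfies one of the alternatives. The carve-out does not apply: the amount in controversy is USD 42,300, below the USD 75,000 floor. Met.
  → Every requirement is satisfied — jurisdiction.
The Wynmont Regional Court:
  (a) The defendant resides in Wynmont. Satisfied.
  (b) The plaintiff resides in Corford, which is not Varrow, so one alternative holds. The exception is not triggered, since the claim is a contract claim, not an employment claim. Met.
  (c) The claim is a contract claim, not a consumer claim. However, the defendant resides in Wynmont, so the 'unless' proviso supplies this condition. Satisfied.
  → The court has jurisdiction.
Courts with jurisdiction: the Corford High Bench, the Wynmont Regional Court — 2 in total.

2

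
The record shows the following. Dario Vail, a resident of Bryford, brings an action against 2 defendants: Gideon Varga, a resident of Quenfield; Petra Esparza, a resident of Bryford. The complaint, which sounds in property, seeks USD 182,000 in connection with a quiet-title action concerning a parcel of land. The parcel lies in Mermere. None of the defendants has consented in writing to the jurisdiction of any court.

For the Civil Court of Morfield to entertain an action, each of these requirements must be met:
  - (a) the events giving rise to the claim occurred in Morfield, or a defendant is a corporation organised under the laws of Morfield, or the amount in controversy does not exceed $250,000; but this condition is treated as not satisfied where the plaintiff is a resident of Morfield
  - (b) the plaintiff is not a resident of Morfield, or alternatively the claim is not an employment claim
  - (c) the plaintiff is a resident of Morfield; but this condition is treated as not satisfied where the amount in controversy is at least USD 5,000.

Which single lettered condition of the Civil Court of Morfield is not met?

(c)

The Civil Court of Morfield:
  (a) The amount in controversy is 182,000 dollars, within the $250,000 ceiling, which satisfies one of the alternatives. The exception is not triggered, since the plaintiff resides in Bryford, not Morfield. Satisfied.
  (b) The plaintiff resides in Bryford, which is not Morfield — that alternative is enough. Satisfied.
  (c) The plaintiff resides in Bryford, not Morfield. Fails.
Only condition (c) fails.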